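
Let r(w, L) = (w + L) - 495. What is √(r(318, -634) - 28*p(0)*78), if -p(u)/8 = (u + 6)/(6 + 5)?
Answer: √1055021/11 ≈ 93.377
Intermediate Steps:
r(w, L) = -495 + L + w (r(w, L) = (L + w) - 495 = -495 + L + w)
p(u) = -48/11 - 8*u/11 (p(u) = -8*(u + 6)/(6 + 5) = -8*(6 + u)/11 = -8*(6/11 + u/11) = -48/11 - 8*u/11)
√(r(318, -634) - 28*p(0)*78) = √((-495 - 634 + 318) - 28*(-48/11 - 8/11*0)*78) = √(-811 - 28*(-48/11 + 0)*78) = √(-811 - 28*(-48/11)*78) = √(-811 + (1344/11)*78) = √(-811 + 104832/11) = √(95911/11) = √1055021/11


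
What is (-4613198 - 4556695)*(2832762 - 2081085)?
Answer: -6892797660561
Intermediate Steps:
(-4613198 - 4556695)*(2832762 - 2081085) = -9169893*751677 = -6892797660561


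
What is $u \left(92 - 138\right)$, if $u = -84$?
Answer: $3864$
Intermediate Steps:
$u \left(92 - 138\right) = - 84 \left(92 - 138\right) = \left(-84\right) \left(-46\right) = 3864$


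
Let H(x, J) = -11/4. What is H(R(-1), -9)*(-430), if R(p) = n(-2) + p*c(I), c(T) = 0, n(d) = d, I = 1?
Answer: 2365/2 ≈ 1182.5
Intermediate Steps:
R(p) = -2 (R(p) = -2 + p*0 = -2 + 0 = -2)
H(x, J) = -11/4 (H(x, J) = -11*¼ = -11/4)
H(R(-1), -9)*(-430) = -11/4*(-430) = 2365/2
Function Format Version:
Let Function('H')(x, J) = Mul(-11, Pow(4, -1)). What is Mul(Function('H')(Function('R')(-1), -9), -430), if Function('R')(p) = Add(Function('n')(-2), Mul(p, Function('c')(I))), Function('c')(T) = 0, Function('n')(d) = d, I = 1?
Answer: Rational(2365, 2) ≈ 1182.5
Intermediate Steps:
Function('R')(p) = -2 (Function('R')(p) = Add(-2, Mul(p, 0)) = Add(-2, 0) = -2)
Function('H')(x, J) = Rational(-11, 4) (Function('H')(x, J) = Mul(-11, Rational(1, 4)) = Rational(-11, 4))
Mul(Function('H')(Function('R')(-1), -9), -430) = Mul(Rational(-11, 4), -430) = Rational(2365, 2)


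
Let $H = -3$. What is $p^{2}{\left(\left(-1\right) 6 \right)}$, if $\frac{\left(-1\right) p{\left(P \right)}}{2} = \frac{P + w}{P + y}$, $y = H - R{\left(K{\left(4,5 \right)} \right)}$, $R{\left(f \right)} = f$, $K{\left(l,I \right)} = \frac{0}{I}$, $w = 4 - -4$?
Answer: $\frac{16}{81} \approx 0.19753$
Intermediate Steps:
$w = 8$ ($w = 4 + 4 = 8$)
$K{\left(l,I \right)} = 0$
$y = -3$ ($y = -3 - 0 = -3 + 0 = -3$)
$p{\left(P \right)} = - \frac{2 \left(8 + P\right)}{-3 + P}$ ($p{\left(P \right)} = - 2 \frac{P + 8}{P - 3} = - 2 \frac{8 + P}{-3 + P} = - \frac{2 \left(8 + P\right)}{-3 + P}$)
$p^{2}{\left(\left(-1\right) 6 \right)} = \left(\frac{2 \left(-8 - \left(-1\right) 6\right)}{-3 - 6}\right)^{2} = \left(\frac{2 \left(-8 - -6\right)}{-3 - 6}\right)^{2} = \left(\frac{2 \left(-8 + 6\right)}{-9}\right)^{2} = \left(2 \left(- \frac{1}{9}\right) \left(-2\right)\right)^{2} = \left(\frac{4}{9}\right)^{2} = \frac{16}{81}$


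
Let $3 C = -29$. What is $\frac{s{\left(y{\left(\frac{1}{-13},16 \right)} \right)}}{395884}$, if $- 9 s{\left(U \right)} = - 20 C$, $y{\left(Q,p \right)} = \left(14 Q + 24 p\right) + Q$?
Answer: $- \frac{145}{2672217} \approx -5.4262 \cdot 10^{-5}$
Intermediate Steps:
$C = - \frac{29}{3}$ ($C = \frac{1}{3} \left(-29\right) = - \frac{29}{3} \approx -9.6667$)
$y{\left(Q,p \right)} = 15 Q + 24 p$
$s{\left(U \right)} = - \frac{580}{27}$ ($s{\left(U \right)} = - \frac{\left(-20\right) \left(- \frac{29}{3}\right)}{9} = \left(- \frac{1}{9}\right) \frac{580}{3} = - \frac{580}{27}$)
$\frac{s{\left(y{\left(\frac{1}{-13},16 \right)} \right)}}{395884} = - \frac{580}{27 \cdot 395884} = \left(- \frac{580}{27}\right) \frac{1}{395884} = - \frac{145}{2672217}$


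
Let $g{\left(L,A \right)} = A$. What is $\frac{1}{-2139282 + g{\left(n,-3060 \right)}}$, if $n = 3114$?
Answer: $- \frac{1}{2142342} \approx -4.6678 \cdot 10^{-7}$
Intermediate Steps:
$\frac{1}{-2139282 + g{\left(n,-3060 \right)}} = \frac{1}{-2139282 - 3060} = \frac{1}{-2142342} = - \frac{1}{2142342}$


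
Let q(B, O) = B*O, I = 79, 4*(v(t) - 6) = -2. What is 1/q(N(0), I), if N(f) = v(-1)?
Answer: 2/869 ≈ 0.0023015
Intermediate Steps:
v(t) = 11/2 (v(t) = 6 + (1/4)*(-2) = 6 - 1/2 = 11/2)
N(f) = 11/2
1/q(N(0), I) = 1/((11/2)*79) = 1/(869/2) = 2/869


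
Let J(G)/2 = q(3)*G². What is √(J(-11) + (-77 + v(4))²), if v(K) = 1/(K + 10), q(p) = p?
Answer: 5*√52089/14 ≈ 81.511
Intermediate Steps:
v(K) = 1/(10 + K)
J(G) = 6*G² (J(G) = 2*(3*G²) = 6*G²)
√(J(-11) + (-77 + v(4))²) = √(6*(-11)² + (-77 + 1/(10 + 4))²) = √(6*121 + (-77 + 1/14)²) = √(726 + (-77 + 1/14)²) = √(726 + (-1077/14)²) = √(726 + 1159929/196) = √(1302225/196) = 5*√52089/14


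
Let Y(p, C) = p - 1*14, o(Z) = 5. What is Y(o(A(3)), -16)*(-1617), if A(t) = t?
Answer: 14553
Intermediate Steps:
Y(p, C) = -14 + p (Y(p, C) = p - 14 = -14 + p)
Y(o(A(3)), -16)*(-1617) = (-14 + 5)*(-1617) = -9*(-1617) = 14553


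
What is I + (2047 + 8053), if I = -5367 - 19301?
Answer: -14568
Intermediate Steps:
I = -24668
I + (2047 + 8053) = -24668 + (2047 + 8053) = -24668 + 10100 = -14568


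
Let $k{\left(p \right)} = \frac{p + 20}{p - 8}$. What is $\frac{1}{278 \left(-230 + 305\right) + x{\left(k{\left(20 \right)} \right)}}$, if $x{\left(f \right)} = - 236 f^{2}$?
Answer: $\frac{9}{164050} \approx 5.4861 \cdot 10^{-5}$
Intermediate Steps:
$k{\left(p \right)} = \frac{20 + p}{-8 + p}$
$\frac{1}{278 \left(-230 + 305\right) + x{\left(k{\left(20 \right)} \right)}} = \frac{1}{278 \left(-230 + 305\right) - 236 \left(\frac{20 + 20}{-8 + 20}\right)^{2}} = \frac{1}{278 \cdot 75 - 236 \left(\frac{1}{12} \cdot 40\right)^{2}} = \frac{1}{20850 - 236 \left(\frac{1}{12} \cdot 40\right)^{2}} = \frac{1}{20850 - 236 \left(\frac{10}{3}\right)^{2}} = \frac{1}{20850 - \frac{23600}{9}} = \frac{1}{\frac{164050}{9}} = \frac{9}{164050}$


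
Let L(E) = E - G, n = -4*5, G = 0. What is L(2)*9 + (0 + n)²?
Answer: 418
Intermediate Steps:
n = -20
L(E) = E (L(E) = E - 1*0 = E + 0 = E)
L(2)*9 + (0 + n)² = 2*9 + (0 - 20)² = 18 + (-20)² = 18 + 400 = 418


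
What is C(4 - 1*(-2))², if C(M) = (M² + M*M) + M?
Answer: 6084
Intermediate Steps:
C(M) = M + 2*M² (C(M) = (M² + M²) + M = 2*M² + M = M + 2*M²)
C(4 - 1*(-2))² = ((4 - 1*(-2))*(1 + 2*(4 - 1*(-2))))² = ((4 + 2)*(1 + 2*(4 + 2)))² = (6*(1 + 2*6))² = (6*(1 + 12))² = (6*13)² = 78² = 6084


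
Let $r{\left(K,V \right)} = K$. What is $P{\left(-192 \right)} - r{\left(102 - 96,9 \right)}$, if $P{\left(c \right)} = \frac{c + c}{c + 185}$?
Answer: $\frac{342}{7} \approx 48.857$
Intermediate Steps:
$P{\left(c \right)} = \frac{2 c}{185 + c}$
$P{\left(-192 \right)} - r{\left(102 - 96,9 \right)} = 2 \left(-192\right) \frac{1}{185 - 192} - \left(102 - 96\right) = 2 \left(-192\right) \frac{1}{-7} - 6 = 2 \left(-192\right) \left(- \frac{1}{7}\right) - 6 = \frac{384}{7} - 6 = \frac{342}{7}$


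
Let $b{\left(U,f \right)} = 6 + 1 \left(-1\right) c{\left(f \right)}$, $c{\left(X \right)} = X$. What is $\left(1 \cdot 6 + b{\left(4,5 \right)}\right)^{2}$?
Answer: $49$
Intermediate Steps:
$b{\left(U,f \right)} = 6 - f$ ($b{\left(U,f \right)} = 6 + 1 \left(-1\right) f = 6 - f$)
$\left(1 \cdot 6 + b{\left(4,5 \right)}\right)^{2} = \left(1 \cdot 6 + \left(6 - 5\right)\right)^{2} = \left(6 + \left(6 - 5\right)\right)^{2} = \left(6 + 1\right)^{2} = 7^{2} = 49$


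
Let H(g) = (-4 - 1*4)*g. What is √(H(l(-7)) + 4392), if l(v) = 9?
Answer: 12*√30 ≈ 65.727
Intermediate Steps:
H(g) = -8*g (H(g) = (-4 - 4)*g = -8*g)
√(H(l(-7)) + 4392) = √(-8*9 + 4392) = √(-72 + 4392) = √4320 = 12*√30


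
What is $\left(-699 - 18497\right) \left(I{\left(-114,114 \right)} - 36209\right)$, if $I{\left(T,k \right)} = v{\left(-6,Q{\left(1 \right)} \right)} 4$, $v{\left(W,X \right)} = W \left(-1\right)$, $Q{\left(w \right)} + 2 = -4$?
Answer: $694607260$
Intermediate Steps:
$Q{\left(w \right)} = -6$ ($Q{\left(w \right)} = -2 - 4 = -6$)
$v{\left(W,X \right)} = - W$
$I{\left(T,k \right)} = 24$ ($I{\left(T,k \right)} = \left(-1\right) \left(-6\right) 4 = 6 \cdot 4 = 24$)
$\left(-699 - 18497\right) \left(I{\left(-114,114 \right)} - 36209\right) = \left(-699 - 18497\right) \left(24 - 36209\right) = \left(-19196\right) \left(-36185\right) = 694607260$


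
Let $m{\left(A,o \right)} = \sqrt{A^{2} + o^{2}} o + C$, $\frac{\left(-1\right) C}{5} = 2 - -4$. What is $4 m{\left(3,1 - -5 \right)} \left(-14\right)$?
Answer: $1680 - 1008 \sqrt{5} \approx -573.96$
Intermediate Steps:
$C = -30$ ($C = - 5 \left(2 - -4\right) = - 5 \left(2 + 4\right) = \left(-5\right) 6 = -30$)
$m{\left(A,o \right)} = -30 + o \sqrt{A^{2} + o^{2}}$ ($m{\left(A,o \right)} = \sqrt{A^{2} + o^{2}} o - 30 = o \sqrt{A^{2} + o^{2}} - 30 = -30 + o \sqrt{A^{2} + o^{2}}$)
$4 m{\left(3,1 - -5 \right)} \left(-14\right) = 4 \left(-30 + \left(1 - -5\right) \sqrt{3^{2} + \left(1 - -5\right)^{2}}\right) \left(-14\right) = 4 \left(-30 + \left(1 + 5\right) \sqrt{9 + \left(1 + 5\right)^{2}}\right) \left(-14\right) = 4 \left(-30 + 6 \sqrt{9 + 6^{2}}\right) \left(-14\right) = 4 \left(-30 + 6 \sqrt{9 + 36}\right) \left(-14\right) = 4 \left(-30 + 6 \sqrt{45}\right) \left(-14\right) = 4 \left(-30 + 6 \cdot 3 \sqrt{5}\right) \left(-14\right) = 4 \left(-30 + 18 \sqrt{5}\right) \left(-14\right) = \left(-120 + 72 \sqrt{5}\right) \left(-14\right) = 1680 - 1008 \sqrt{5}$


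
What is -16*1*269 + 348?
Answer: -3956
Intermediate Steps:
-16*1*269 + 348 = -16*269 + 348 = -4304 + 348 = -3956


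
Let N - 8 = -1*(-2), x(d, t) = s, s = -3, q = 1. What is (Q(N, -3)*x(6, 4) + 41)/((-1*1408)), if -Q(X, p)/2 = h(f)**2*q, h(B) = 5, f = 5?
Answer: -191/1408 ≈ -0.13565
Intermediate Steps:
x(d, t) = -3
N = 10 (N = 8 - 1*(-2) = 8 + 2 = 10)
Q(X, p) = -50 (Q(X, p) = -2*5**2 = -50)
(Q(N, -3)*x(6, 4) + 41)/((-1*1408)) = (-50*(-3) + 41)/((-1*1408)) = (150 + 41)/(-1408) = 191*(-1/1408) = -191/1408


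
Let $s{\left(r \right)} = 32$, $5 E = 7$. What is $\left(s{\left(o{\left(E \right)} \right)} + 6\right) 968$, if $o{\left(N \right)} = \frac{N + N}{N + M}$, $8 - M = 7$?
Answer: $36784$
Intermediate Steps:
$E = \frac{7}{5}$ ($E = \frac{1}{5} \cdot 7 = \frac{7}{5} \approx 1.4$)
$M = 1$ ($M = 8 - 7 = 1$)
$o{\left(N \right)} = \frac{2 N}{1 + N}$ ($o{\left(N \right)} = \frac{N + N}{N + 1} = \frac{2 N}{1 + N}$)
$\left(s{\left(o{\left(E \right)} \right)} + 6\right) 968 = \left(32 + 6\right) 968 = 38 \cdot 968 = 36784$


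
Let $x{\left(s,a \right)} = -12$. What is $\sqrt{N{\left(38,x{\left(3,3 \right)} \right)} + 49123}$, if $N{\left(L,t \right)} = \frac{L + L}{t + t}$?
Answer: $\frac{\sqrt{1768314}}{6} \approx 221.63$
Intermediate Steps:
$N{\left(L,t \right)} = \frac{L}{t}$ ($N{\left(L,t \right)} = \frac{2 L}{2 t} = 2 L \frac{1}{2 t} = \frac{L}{t}$)
$\sqrt{N{\left(38,x{\left(3,3 \right)} \right)} + 49123} = \sqrt{\frac{38}{-12} + 49123} = \sqrt{38 \left(- \frac{1}{12}\right) + 49123} = \sqrt{- \frac{19}{6} + 49123} = \sqrt{\frac{294719}{6}} = \frac{\sqrt{1768314}}{6}$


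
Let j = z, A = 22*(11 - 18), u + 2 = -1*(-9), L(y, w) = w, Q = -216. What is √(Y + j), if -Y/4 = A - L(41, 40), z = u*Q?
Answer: 4*I*√46 ≈ 27.129*I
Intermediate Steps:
u = 7 (u = -2 - 1*(-9) = -2 + 9 = 7)
A = -154 (A = 22*(-7) = -154)
z = -1512 (z = 7*(-216) = -1512)
Y = 776 (Y = -4*(-154 - 1*40) = -4*(-154 - 40) = -4*(-194) = 776)
j = -1512
√(Y + j) = √(776 - 1512) = √(-736) = 4*I*√46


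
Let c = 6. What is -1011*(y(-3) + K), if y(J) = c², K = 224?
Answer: -262860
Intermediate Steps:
y(J) = 36 (y(J) = 6² = 36)
-1011*(y(-3) + K) = -1011*(36 + 224) = -1011*260 = -262860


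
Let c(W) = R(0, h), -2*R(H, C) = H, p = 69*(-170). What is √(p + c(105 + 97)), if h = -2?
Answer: I*√11730 ≈ 108.31*I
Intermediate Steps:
p = -11730
R(H, C) = -H/2
c(W) = 0 (c(W) = -½*0 = 0)
√(p + c(105 + 97)) = √(-11730 + 0) = √(-11730) = I*√11730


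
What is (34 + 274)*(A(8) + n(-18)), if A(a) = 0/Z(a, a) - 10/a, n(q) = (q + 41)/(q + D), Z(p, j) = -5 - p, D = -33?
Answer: -26719/51 ≈ -523.90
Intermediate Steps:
n(q) = (41 + q)/(-33 + q) (n(q) = (q + 41)/(q - 33) = (41 + q)/(-33 + q))
A(a) = -10/a (A(a) = 0/(-5 - a) - 10/a = 0 - 10/a = -10/a)
(34 + 274)*(A(8) + n(-18)) = (34 + 274)*(-10/8 + (41 - 18)/(-33 - 18)) = 308*(-10*⅛ + 23/(-51)) = 308*(-5/4 - 1/51*23) = 308*(-5/4 - 23/51) = 308*(-347/204) = -26719/51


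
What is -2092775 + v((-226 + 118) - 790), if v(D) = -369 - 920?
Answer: -2094064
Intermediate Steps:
v(D) = -1289
-2092775 + v((-226 + 118) - 790) = -2092775 - 1289 = -2094064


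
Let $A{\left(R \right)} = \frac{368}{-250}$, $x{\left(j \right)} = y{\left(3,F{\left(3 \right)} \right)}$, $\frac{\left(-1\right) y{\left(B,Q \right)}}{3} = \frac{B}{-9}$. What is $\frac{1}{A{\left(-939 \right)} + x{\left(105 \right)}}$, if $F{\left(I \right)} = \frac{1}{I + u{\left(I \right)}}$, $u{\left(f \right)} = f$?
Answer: $- \frac{125}{59} \approx -2.1186$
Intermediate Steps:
$F{\left(I \right)} = \frac{1}{2 I}$ ($F{\left(I \right)} = \frac{1}{I + I} = \frac{1}{2 I}$)
$y{\left(B,Q \right)} = \frac{B}{3}$ ($y{\left(B,Q \right)} = - 3 \frac{B}{-9} = - 3 B \left(- \frac{1}{9}\right) = - 3 \left(- \frac{B}{9}\right) = \frac{B}{3}$)
$x{\left(j \right)} = 1$ ($x{\left(j \right)} = \frac{1}{3} \cdot 3 = 1$)
$A{\left(R \right)} = - \frac{184}{125}$ ($A{\left(R \right)} = 368 \left(- \frac{1}{250}\right) = - \frac{184}{125}$)
$\frac{1}{A{\left(-939 \right)} + x{\left(105 \right)}} = \frac{1}{- \frac{184}{125} + 1} = \frac{1}{- \frac{59}{125}} = - \frac{125}{59}$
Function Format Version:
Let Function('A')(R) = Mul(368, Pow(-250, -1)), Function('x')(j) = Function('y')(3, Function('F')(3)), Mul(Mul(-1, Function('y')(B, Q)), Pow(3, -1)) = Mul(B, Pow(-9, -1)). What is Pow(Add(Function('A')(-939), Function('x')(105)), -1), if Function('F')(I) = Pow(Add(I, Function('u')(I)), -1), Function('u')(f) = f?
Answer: Rational(-125, 59) ≈ -2.1186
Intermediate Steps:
Function('F')(I) = Mul(Rational(1, 2), Pow(I, -1)) (Function('F')(I) = Pow(Add(I, I), -1) = Pow(Mul(2, I), -1) = Mul(Rational(1, 2), Pow(I, -1)))
Function('y')(B, Q) = Mul(Rational(1, 3), B) (Function('y')(B, Q) = Mul(-3, Mul(B, Pow(-9, -1))) = Mul(-3, Mul(B, Rational(-1, 9))) = Mul(-3, Mul(Rational(-1, 9), B)) = Mul(Rational(1, 3), B))
Function('x')(j) = 1 (Function('x')(j) = Mul(Rational(1, 3), 3) = 1)
Function('A')(R) = Rational(-184, 125) (Function('A')(R) = Mul(368, Rational(-1, 250)) = Rational(-184, 125))
Pow(Add(Function('A')(-939), Function('x')(105)), -1) = Pow(Add(Rational(-184, 125), 1), -1) = Pow(Rational(-59, 125), -1) = Rational(-125, 59)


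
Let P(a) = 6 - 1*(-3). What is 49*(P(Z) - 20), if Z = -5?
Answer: -539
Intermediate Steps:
P(a) = 9 (P(a) = 6 + 3 = 9)
49*(P(Z) - 20) = 49*(9 - 20) = 49*(-11) = -539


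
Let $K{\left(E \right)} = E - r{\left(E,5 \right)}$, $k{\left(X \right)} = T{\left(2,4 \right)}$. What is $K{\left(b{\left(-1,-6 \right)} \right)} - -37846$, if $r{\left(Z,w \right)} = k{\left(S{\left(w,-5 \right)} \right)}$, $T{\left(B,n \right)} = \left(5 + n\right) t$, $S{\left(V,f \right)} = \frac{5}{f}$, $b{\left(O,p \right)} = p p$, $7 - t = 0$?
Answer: $37819$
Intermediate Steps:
$t = 7$ ($t = 7 - 0 = 7 + 0 = 7$)
$b{\left(O,p \right)} = p^{2}$
$T{\left(B,n \right)} = 35 + 7 n$ ($T{\left(B,n \right)} = \left(5 + n\right) 7 = 35 + 7 n$)
$k{\left(X \right)} = 63$ ($k{\left(X \right)} = 35 + 7 \cdot 4 = 35 + 28 = 63$)
$r{\left(Z,w \right)} = 63$
$K{\left(E \right)} = -63 + E$ ($K{\left(E \right)} = E - 63 = -63 + E$)
$K{\left(b{\left(-1,-6 \right)} \right)} - -37846 = \left(-63 + \left(-6\right)^{2}\right) - -37846 = \left(-63 + 36\right) + 37846 = -27 + 37846 = 37819$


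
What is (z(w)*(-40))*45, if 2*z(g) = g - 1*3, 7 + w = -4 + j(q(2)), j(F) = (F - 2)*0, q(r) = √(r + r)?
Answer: 12600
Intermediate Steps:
q(r) = √2*√r (q(r) = √(2*r) = √2*√r)
j(F) = 0 (j(F) = (-2 + F)*0 = 0)
w = -11 (w = -7 + (-4 + 0) = -7 - 4 = -11)
z(g) = -3/2 + g/2 (z(g) = (g - 1*3)/2 = (g - 3)/2 = (-3 + g)/2 = -3/2 + g/2)
(z(w)*(-40))*45 = ((-3/2 + (½)*(-11))*(-40))*45 = ((-3/2 - 11/2)*(-40))*45 = -7*(-40)*45 = 280*45 = 12600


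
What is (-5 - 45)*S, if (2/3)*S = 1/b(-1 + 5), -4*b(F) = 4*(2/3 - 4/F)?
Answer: -225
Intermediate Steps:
b(F) = -⅔ + 4/F (b(F) = -(2/3 - 4/F) = -(2*(⅓) - 4/F) = -(⅔ - 4/F) = -(8/3 - 16/F)/4 = -⅔ + 4/F)
S = 9/2 (S = 3/(2*(-⅔ + 4/(-1 + 5))) = 3/(2*(-⅔ + 4/4)) = 3/(2*(-⅔ + 4*(¼))) = 3/(2*(-⅔ + 1)) = 3/(2*(⅓)) = (3/2)*3 = 9/2 ≈ 4.5000)
(-5 - 45)*S = (-5 - 45)*(9/2) = -50*9/2 = -225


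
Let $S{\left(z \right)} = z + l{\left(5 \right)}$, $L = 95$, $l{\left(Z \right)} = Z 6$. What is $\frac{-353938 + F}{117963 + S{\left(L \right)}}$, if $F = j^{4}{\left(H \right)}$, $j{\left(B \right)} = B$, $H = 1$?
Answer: $- \frac{353937}{118088} \approx -2.9972$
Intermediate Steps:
$l{\left(Z \right)} = 6 Z$
$S{\left(z \right)} = 30 + z$ ($S{\left(z \right)} = z + 6 \cdot 5 = z + 30 = 30 + z$)
$F = 1$ ($F = 1^{4} = 1$)
$\frac{-353938 + F}{117963 + S{\left(L \right)}} = \frac{-353938 + 1}{117963 + \left(30 + 95\right)} = - \frac{353937}{117963 + 125} = - \frac{353937}{118088}$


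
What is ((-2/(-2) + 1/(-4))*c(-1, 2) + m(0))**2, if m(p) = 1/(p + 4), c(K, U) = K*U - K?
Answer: 1/4 ≈ 0.25000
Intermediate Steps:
c(K, U) = -K + K*U
m(p) = 1/(4 + p)
((-2/(-2) + 1/(-4))*c(-1, 2) + m(0))**2 = ((-2/(-2) + 1/(-4))*(-(-1 + 2)) + 1/(4 + 0))**2 = ((-2*(-1/2) + 1*(-1/4))*(-1*1) + 1/4)**2 = ((1 - 1/4)*(-1) + 1/4)**2 = ((3/4)*(-1) + 1/4)**2 = (-3/4 + 1/4)**2 = (-1/2)**2 = 1/4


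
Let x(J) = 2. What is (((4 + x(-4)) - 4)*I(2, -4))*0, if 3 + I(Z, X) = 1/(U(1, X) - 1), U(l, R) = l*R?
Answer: 0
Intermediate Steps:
U(l, R) = R*l
I(Z, X) = -3 + 1/(-1 + X) (I(Z, X) = -3 + 1/(X*1 - 1) = -3 + 1/(X - 1) = -3 + 1/(-1 + X))
(((4 + x(-4)) - 4)*I(2, -4))*0 = (((4 + 2) - 4)*((4 - 3*(-4))/(-1 - 4)))*0 = ((6 - 4)*((4 + 12)/(-5)))*0 = (2*(-1/5*16))*0 = (2*(-16/5))*0 = -32/5*0 = 0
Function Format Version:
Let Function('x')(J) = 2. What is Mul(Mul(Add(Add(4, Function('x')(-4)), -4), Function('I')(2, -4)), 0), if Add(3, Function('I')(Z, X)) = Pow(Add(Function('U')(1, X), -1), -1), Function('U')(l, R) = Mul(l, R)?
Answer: 0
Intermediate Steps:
Function('U')(l, R) = Mul(R, l)
Function('I')(Z, X) = Add(-3, Pow(Add(-1, X), -1)) (Function('I')(Z, X) = Add(-3, Pow(Add(Mul(X, 1), -1), -1)) = Add(-3, Pow(Add(X, -1), -1)) = Add(-3, Pow(Add(-1, X), -1)))
Mul(Mul(Add(Add(4, Function('x')(-4)), -4), Function('I')(2, -4)), 0) = Mul(Mul(Add(Add(4, 2), -4), Mul(Pow(Add(-1, -4), -1), Add(4, Mul(-3, -4)))), 0) = Mul(Mul(Add(6, -4), Mul(Pow(-5, -1), Add(4, 12))), 0) = Mul(Mul(2, Mul(Rational(-1, 5), 16)), 0) = Mul(Mul(2, Rational(-16, 5)), 0) = Mul(Rational(-32, 5), 0) = 0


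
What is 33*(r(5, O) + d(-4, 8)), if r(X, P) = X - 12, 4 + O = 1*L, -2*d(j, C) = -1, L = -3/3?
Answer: -429/2 ≈ -214.50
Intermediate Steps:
L = -1 (L = -3*⅓ = -1)
d(j, C) = ½ (d(j, C) = -½*(-1) = ½)
O = -5 (O = -4 + 1*(-1) = -4 - 1 = -5)
r(X, P) = -12 + X
33*(r(5, O) + d(-4, 8)) = 33*((-12 + 5) + ½) = 33*(-7 + ½) = 33*(-13/2) = -429/2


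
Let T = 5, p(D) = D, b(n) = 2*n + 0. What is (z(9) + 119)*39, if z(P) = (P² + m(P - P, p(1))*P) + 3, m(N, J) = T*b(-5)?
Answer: -9633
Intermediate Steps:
b(n) = 2*n
m(N, J) = -50 (m(N, J) = 5*(2*(-5)) = 5*(-10) = -50)
z(P) = 3 + P² - 50*P (z(P) = (P² - 50*P) + 3 = 3 + P² - 50*P)
(z(9) + 119)*39 = ((3 + 9² - 50*9) + 119)*39 = ((3 + 81 - 450) + 119)*39 = (-366 + 119)*39 = -247*39 = -9633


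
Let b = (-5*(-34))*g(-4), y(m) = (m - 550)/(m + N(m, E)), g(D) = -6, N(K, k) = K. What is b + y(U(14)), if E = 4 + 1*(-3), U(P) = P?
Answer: -7274/7 ≈ -1039.1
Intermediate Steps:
E = 1 (E = 4 - 3 = 1)
y(m) = (-550 + m)/(2*m) (y(m) = (m - 550)/(m + m) = (-550 + m)/((2*m)) = (-550 + m)*(1/(2*m)) = (-550 + m)/(2*m))
b = -1020 (b = -5*(-34)*(-6) = 170*(-6) = -1020)
b + y(U(14)) = -1020 + (½)*(-550 + 14)/14 = -1020 + (½)*(1/14)*(-536) = -1020 - 134/7 = -7274/7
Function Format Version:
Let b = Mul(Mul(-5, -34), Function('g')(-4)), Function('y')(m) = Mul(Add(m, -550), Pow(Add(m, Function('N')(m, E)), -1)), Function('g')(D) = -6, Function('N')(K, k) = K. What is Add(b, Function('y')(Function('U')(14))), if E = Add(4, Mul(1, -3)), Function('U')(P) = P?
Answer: Rational(-7274, 7) ≈ -1039.1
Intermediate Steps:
E = 1 (E = Add(4, -3) = 1)
Function('y')(m) = Mul(Rational(1, 2), Pow(m, -1), Add(-550, m)) (Function('y')(m) = Mul(Add(m, -550), Pow(Add(m, m), -1)) = Mul(Add(-550, m), Pow(Mul(2, m), -1)) = Mul(Add(-550, m), Mul(Rational(1, 2), Pow(m, -1))) = Mul(Rational(1, 2), Pow(m, -1), Add(-550, m)))
b = -1020 (b = Mul(Mul(-5, -34), -6) = Mul(170, -6) = -1020)
Add(b, Function('y')(Function('U')(14))) = Add(-1020, Mul(Rational(1, 2), Pow(14, -1), Add(-550, 14))) = Add(-1020, Mul(Rational(1, 2), Rational(1, 14), -536)) = Add(-1020, Rational(-134, 7)) = Rational(-7274, 7)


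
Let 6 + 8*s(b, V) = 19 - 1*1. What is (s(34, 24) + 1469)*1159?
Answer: 3408619/2 ≈ 1.7043e+6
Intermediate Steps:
s(b, V) = 3/2 (s(b, V) = -¾ + (19 - 1*1)/8 = -¾ + (19 - 1)/8 = -¾ + (⅛)*18 = -¾ + 9/4 = 3/2)
(s(34, 24) + 1469)*1159 = (3/2 + 1469)*1159 = (2941/2)*1159 = 3408619/2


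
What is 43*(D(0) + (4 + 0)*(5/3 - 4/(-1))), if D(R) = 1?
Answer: 3053/3 ≈ 1017.7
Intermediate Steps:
43*(D(0) + (4 + 0)*(5/3 - 4/(-1))) = 43*(1 + (4 + 0)*(5/3 - 4/(-1))) = 43*(1 + 4*(5*(⅓) - 4*(-1))) = 43*(1 + 4*(5/3 + 4)) = 43*(1 + 4*(17/3)) = 43*(1 + 68/3) = 43*(71/3) = 3053/3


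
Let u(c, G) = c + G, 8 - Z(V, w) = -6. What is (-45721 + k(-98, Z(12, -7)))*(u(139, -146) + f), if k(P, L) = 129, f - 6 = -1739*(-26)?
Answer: -2061351096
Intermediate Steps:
Z(V, w) = 14 (Z(V, w) = 8 - 1*(-6) = 8 + 6 = 14)
f = 45220 (f = 6 - 1739*(-26) = 6 + 45214 = 45220)
u(c, G) = G + c
(-45721 + k(-98, Z(12, -7)))*(u(139, -146) + f) = (-45721 + 129)*((-146 + 139) + 45220) = -45592*(-7 + 45220) = -45592*45213 = -2061351096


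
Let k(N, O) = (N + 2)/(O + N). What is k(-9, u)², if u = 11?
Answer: 49/4 ≈ 12.250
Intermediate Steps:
k(N, O) = (2 + N)/(N + O)
k(-9, u)² = ((2 - 9)/(-9 + 11))² = (-7/2)² = 49/4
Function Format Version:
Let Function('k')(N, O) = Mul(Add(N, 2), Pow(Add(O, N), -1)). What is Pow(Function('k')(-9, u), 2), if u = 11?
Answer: Rational(49, 4) ≈ 12.250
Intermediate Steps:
Function('k')(N, O) = Mul(Pow(Add(N, O), -1), Add(2, N)) (Function('k')(N, O) = Mul(Add(2, N), Pow(Add(N, O), -1)) = Mul(Pow(Add(N, O), -1), Add(2, N)))
Pow(Function('k')(-9, u), 2) = Pow(Mul(Pow(Add(-9, 11), -1), Add(2, -9)), 2) = Pow(Mul(Pow(2, -1), -7), 2) = Pow(Mul(Rational(1, 2), -7), 2) = Pow(Rational(-7, 2), 2) = Rational(49, 4)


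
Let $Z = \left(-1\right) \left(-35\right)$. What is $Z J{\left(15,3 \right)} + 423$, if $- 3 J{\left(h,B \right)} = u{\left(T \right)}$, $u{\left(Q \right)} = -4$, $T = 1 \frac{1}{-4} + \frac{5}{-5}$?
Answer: $\frac{1409}{3} \approx 469.67$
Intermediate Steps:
$T = - \frac{5}{4}$ ($T = 1 \left(- \frac{1}{4}\right) + 5 \left(- \frac{1}{5}\right) = - \frac{1}{4} - 1 = - \frac{5}{4} \approx -1.25$)
$J{\left(h,B \right)} = \frac{4}{3}$ ($J{\left(h,B \right)} = \left(- \frac{1}{3}\right) \left(-4\right) = \frac{4}{3}$)
$Z = 35$
$Z J{\left(15,3 \right)} + 423 = 35 \cdot \frac{4}{3} + 423 = \frac{140}{3} + 423 = \frac{1409}{3}$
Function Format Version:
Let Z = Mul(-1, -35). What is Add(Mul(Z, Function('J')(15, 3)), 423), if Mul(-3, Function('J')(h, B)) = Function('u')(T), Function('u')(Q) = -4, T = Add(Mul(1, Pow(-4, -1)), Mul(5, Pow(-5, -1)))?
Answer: Rational(1409, 3) ≈ 469.67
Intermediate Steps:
T = Rational(-5, 4) (T = Add(Mul(1, Rational(-1, 4)), Mul(5, Rational(-1, 5))) = Add(Rational(-1, 4), -1) = Rational(-5, 4) ≈ -1.2500)
Function('J')(h, B) = Rational(4, 3) (Function('J')(h, B) = Mul(Rational(-1, 3), -4) = Rational(4, 3))
Z = 35
Add(Mul(Z, Function('J')(15, 3)), 423) = Add(Mul(35, Rational(4, 3)), 423) = Add(Rational(140, 3), 423) = Rational(1409, 3)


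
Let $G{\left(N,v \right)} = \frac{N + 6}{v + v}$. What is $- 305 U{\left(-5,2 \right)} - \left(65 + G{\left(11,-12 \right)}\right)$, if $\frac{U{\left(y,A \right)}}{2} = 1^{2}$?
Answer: $- \frac{16183}{24} \approx -674.29$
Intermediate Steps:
$U{\left(y,A \right)} = 2$ ($U{\left(y,A \right)} = 2 \cdot 1^{2} = 2 \cdot 1 = 2$)
$G{\left(N,v \right)} = \frac{6 + N}{2 v}$
$- 305 U{\left(-5,2 \right)} - \left(65 + G{\left(11,-12 \right)}\right) = \left(-305\right) 2 - \left(65 + \frac{6 + 11}{2 \left(-12\right)}\right) = -610 - \left(65 + \frac{1}{2} \left(- \frac{1}{12}\right) 17\right) = -610 - \frac{1543}{24} = - \frac{16183}{24}$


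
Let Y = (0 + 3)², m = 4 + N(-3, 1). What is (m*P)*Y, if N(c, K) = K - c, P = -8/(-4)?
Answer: 144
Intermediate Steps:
P = 2 (P = -8*(-¼) = 2)
m = 8 (m = 4 + (1 - 1*(-3)) = 4 + (1 + 3) = 4 + 4 = 8)
Y = 9 (Y = 3² = 9)
(m*P)*Y = (8*2)*9 = 16*9 = 144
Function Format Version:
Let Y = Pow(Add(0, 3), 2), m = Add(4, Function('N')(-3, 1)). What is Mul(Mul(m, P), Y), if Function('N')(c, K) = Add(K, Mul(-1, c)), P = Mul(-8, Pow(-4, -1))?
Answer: 144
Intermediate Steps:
P = 2 (P = Mul(-8, Rational(-1, 4)) = 2)
m = 8 (m = Add(4, Add(1, Mul(-1, -3))) = Add(4, Add(1, 3)) = Add(4, 4) = 8)
Y = 9 (Y = Pow(3, 2) = 9)
Mul(Mul(m, P), Y) = Mul(Mul(8, 2), 9) = Mul(16, 9) = 144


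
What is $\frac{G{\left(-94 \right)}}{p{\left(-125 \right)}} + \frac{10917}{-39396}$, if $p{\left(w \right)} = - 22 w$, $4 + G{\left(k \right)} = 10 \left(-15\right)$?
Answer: $- \frac{546799}{1641500} \approx -0.33311$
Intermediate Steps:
$G{\left(k \right)} = -154$ ($G{\left(k \right)} = -4 + 10 \left(-15\right) = -4 - 150 = -154$)
$\frac{G{\left(-94 \right)}}{p{\left(-125 \right)}} + \frac{10917}{-39396} = - \frac{154}{\left(-22\right) \left(-125\right)} + \frac{10917}{-39396} = - \frac{154}{2750} + 10917 \left(- \frac{1}{39396}\right) = \left(-154\right) \frac{1}{2750} - \frac{3639}{13132} = - \frac{7}{125} - \frac{3639}{13132} = - \frac{546799}{1641500}$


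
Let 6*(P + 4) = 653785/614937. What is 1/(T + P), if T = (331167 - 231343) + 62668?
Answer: 3689622/599519953321 ≈ 6.1543e-6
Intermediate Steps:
P = -14104703/3689622 (P = -4 + (653785/614937)/6 = -4 + (653785*(1/614937))/6 = -4 + (⅙)*(653785/614937) = -4 + 653785/3689622 = -14104703/3689622 ≈ -3.8228)
T = 162492 (T = 99824 + 62668 = 162492)
1/(T + P) = 1/(162492 - 14104703/3689622) = 1/(599519953321/3689622) = 3689622/599519953321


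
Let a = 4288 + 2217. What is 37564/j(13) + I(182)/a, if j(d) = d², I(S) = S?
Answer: 244384578/1099345 ≈ 222.30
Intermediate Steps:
a = 6505
37564/j(13) + I(182)/a = 37564/(13²) + 182/6505 = 37564/169 + 182*(1/6505) = 37564*(1/169) + 182/6505 = 37564/169 + 182/6505 = 244384578/1099345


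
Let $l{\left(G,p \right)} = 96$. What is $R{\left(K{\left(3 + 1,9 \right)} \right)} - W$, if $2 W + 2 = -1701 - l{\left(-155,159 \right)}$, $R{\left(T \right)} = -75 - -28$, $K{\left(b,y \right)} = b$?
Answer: $\frac{1705}{2} \approx 852.5$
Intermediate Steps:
$R{\left(T \right)} = -47$ ($R{\left(T \right)} = -75 + 28 = -47$)
$W = - \frac{1799}{2}$ ($W = -1 + \frac{-1701 - 96}{2} = -1 + \frac{1}{2} \left(-1797\right) = -1 - \frac{1797}{2} = - \frac{1799}{2} \approx -899.5$)
$R{\left(K{\left(3 + 1,9 \right)} \right)} - W = -47 - - \frac{1799}{2} = -47 + \frac{1799}{2} = \frac{1705}{2}$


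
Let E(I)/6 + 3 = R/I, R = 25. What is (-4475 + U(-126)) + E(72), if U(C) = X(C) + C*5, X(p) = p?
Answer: -62963/12 ≈ -5246.9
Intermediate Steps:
E(I) = -18 + 150/I (E(I) = -18 + 6*(25/I) = -18 + 150/I)
U(C) = 6*C (U(C) = C + C*5 = C + 5*C = 6*C)
(-4475 + U(-126)) + E(72) = (-4475 + 6*(-126)) + (-18 + 150/72) = (-4475 - 756) + (-18 + 150*(1/72)) = -5231 + (-18 + 25/12) = -5231 - 191/12 = -62963/12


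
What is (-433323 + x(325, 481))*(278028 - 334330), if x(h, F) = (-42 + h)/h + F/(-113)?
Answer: 895985046455342/36725 ≈ 2.4397e+10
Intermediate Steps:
x(h, F) = -F/113 + (-42 + h)/h (x(h, F) = (-42 + h)/h + F*(-1/113) = (-42 + h)/h - F/113 = -F/113 + (-42 + h)/h)
(-433323 + x(325, 481))*(278028 - 334330) = (-433323 + (1 - 42/325 - 1/113*481))*(278028 - 334330) = (-433323 + (1 - 42*1/325 - 481/113))*(-56302) = (-433323 + (1 - 42/325 - 481/113))*(-56302) = (-433323 - 124346/36725)*(-56302) = -15913911521/36725*(-56302) = 895985046455342/36725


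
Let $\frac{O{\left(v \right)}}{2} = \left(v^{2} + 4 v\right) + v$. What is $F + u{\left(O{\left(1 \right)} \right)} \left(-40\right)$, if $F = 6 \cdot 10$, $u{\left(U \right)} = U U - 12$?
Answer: $-5220$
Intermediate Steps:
$O{\left(v \right)} = 2 v^{2} + 10 v$ ($O{\left(v \right)} = 2 \left(\left(v^{2} + 4 v\right) + v\right) = 2 \left(v^{2} + 5 v\right) = 2 v^{2} + 10 v$)
$u{\left(U \right)} = -12 + U^{2}$ ($u{\left(U \right)} = U^{2} - 12 = -12 + U^{2}$)
$F = 60$
$F + u{\left(O{\left(1 \right)} \right)} \left(-40\right) = 60 + \left(-12 + \left(2 \cdot 1 \left(5 + 1\right)\right)^{2}\right) \left(-40\right) = 60 + \left(-12 + \left(2 \cdot 1 \cdot 6\right)^{2}\right) \left(-40\right) = 60 + \left(-12 + 12^{2}\right) \left(-40\right) = 60 + \left(-12 + 144\right) \left(-40\right) = 60 + 132 \left(-40\right) = 60 - 5280 = -5220$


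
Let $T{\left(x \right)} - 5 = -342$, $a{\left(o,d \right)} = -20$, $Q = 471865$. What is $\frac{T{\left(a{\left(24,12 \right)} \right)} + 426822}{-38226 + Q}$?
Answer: $\frac{426485}{433639} \approx 0.9835$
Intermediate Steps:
$T{\left(x \right)} = -337$ ($T{\left(x \right)} = 5 - 342 = -337$)
$\frac{T{\left(a{\left(24,12 \right)} \right)} + 426822}{-38226 + Q} = \frac{-337 + 426822}{-38226 + 471865} = \frac{426485}{433639}$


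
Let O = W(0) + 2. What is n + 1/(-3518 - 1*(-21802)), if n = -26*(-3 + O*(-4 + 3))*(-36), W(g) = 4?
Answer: -154024415/18284 ≈ -8424.0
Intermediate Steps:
O = 6 (O = 4 + 2 = 6)
n = -8424 (n = -26*(-3 + 6*(-4 + 3))*(-36) = -26*(-3 + 6*(-1))*(-36) = -26*(-3 - 6)*(-36) = -26*(-9)*(-36) = 234*(-36) = -8424)
n + 1/(-3518 - 1*(-21802)) = -8424 + 1/(-3518 - 1*(-21802)) = -8424 + 1/(-3518 + 21802) = -8424 + 1/18284 = -154024415/18284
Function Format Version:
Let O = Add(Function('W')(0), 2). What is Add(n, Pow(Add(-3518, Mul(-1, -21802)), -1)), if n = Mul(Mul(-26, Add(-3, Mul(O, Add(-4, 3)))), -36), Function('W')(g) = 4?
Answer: Rational(-154024415, 18284) ≈ -8424.0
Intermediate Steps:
O = 6 (O = Add(4, 2) = 6)
n = -8424 (n = Mul(Mul(-26, Add(-3, Mul(6, Add(-4, 3)))), -36) = Mul(Mul(-26, Add(-3, Mul(6, -1))), -36) = Mul(Mul(-26, Add(-3, -6)), -36) = Mul(Mul(-26, -9), -36) = Mul(234, -36) = -8424)
Add(n, Pow(Add(-3518, Mul(-1, -21802)), -1)) = Add(-8424, Pow(Add(-3518, Mul(-1, -21802)), -1)) = Add(-8424, Pow(Add(-3518, 21802), -1)) = Add(-8424, Pow(18284, -1)) = Add(-8424, Rational(1, 18284)) = Rational(-154024415, 18284)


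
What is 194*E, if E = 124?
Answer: 24056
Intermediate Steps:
194*E = 194*124 = 24056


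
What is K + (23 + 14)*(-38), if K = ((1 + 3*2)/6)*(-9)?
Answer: -2833/2 ≈ -1416.5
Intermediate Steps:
K = -21/2 (K = ((1 + 6)*(⅙))*(-9) = (7*(⅙))*(-9) = (7/6)*(-9) = -21/2 ≈ -10.500)
K + (23 + 14)*(-38) = -21/2 + (23 + 14)*(-38) = -21/2 + 37*(-38) = -21/2 - 1406 = -2833/2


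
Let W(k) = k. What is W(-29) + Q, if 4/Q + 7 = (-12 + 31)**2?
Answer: -5131/177 ≈ -28.989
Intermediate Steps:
Q = 2/177 (Q = 4/(-7 + (-12 + 31)**2) = 4/(-7 + 19**2) = 4/(-7 + 361) = 4/354 = 4*(1/354) = 2/177 ≈ 0.011299)
W(-29) + Q = -29 + 2/177 = -5131/177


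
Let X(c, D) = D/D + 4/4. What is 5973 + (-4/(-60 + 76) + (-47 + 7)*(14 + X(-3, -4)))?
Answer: 21331/4 ≈ 5332.8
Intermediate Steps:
X(c, D) = 2 (X(c, D) = 1 + 4*(1/4) = 1 + 1 = 2)
5973 + (-4/(-60 + 76) + (-47 + 7)*(14 + X(-3, -4))) = 5973 + (-4/(-60 + 76) + (-47 + 7)*(14 + 2)) = 5973 + (-4/16 - 40*16) = 5973 + (-4*1/16 - 640) = 5973 + (-1/4 - 640) = 5973 - 2561/4 = 21331/4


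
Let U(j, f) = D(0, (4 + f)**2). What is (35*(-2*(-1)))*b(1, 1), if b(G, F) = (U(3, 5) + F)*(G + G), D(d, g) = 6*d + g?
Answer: 11480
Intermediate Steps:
D(d, g) = g + 6*d
U(j, f) = (4 + f)**2 (U(j, f) = (4 + f)**2 + 6*0 = (4 + f)**2 + 0 = (4 + f)**2)
b(G, F) = 2*G*(81 + F) (b(G, F) = ((4 + 5)**2 + F)*(G + G) = (9**2 + F)*(2*G) = (81 + F)*(2*G) = 2*G*(81 + F))
(35*(-2*(-1)))*b(1, 1) = (35*(-2*(-1)))*(2*1*(81 + 1)) = (35*2)*(2*1*82) = 70*164 = 11480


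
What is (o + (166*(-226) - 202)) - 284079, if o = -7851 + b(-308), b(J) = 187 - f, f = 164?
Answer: -329625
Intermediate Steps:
b(J) = 23 (b(J) = 187 - 1*164 = 187 - 164 = 23)
o = -7828 (o = -7851 + 23 = -7828)
(o + (166*(-226) - 202)) - 284079 = (-7828 + (166*(-226) - 202)) - 284079 = (-7828 + (-37516 - 202)) - 284079 = (-7828 - 37718) - 284079 = -45546 - 284079 = -329625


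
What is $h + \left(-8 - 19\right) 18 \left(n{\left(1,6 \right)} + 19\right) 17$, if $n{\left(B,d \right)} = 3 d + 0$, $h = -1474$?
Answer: $-307168$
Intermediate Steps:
$n{\left(B,d \right)} = 3 d$
$h + \left(-8 - 19\right) 18 \left(n{\left(1,6 \right)} + 19\right) 17 = -1474 + \left(-8 - 19\right) 18 \left(3 \cdot 6 + 19\right) 17 = -1474 + \left(-27\right) 18 \left(18 + 19\right) 17 = -1474 - 486 \cdot 37 \cdot 17 = -1474 - 305694 = -307168$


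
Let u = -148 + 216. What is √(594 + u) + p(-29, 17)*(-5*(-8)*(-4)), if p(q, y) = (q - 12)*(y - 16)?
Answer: 6560 + √662 ≈ 6585.7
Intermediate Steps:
p(q, y) = (-16 + y)*(-12 + q) (p(q, y) = (-12 + q)*(-16 + y) = (-16 + y)*(-12 + q))
u = 68
√(594 + u) + p(-29, 17)*(-5*(-8)*(-4)) = √(594 + 68) + (192 - 16*(-29) - 12*17 - 29*17)*(-5*(-8)*(-4)) = √662 + (192 + 464 - 204 - 493)*(40*(-4)) = √662 - 41*(-160) = √662 + 6560 = 6560 + √662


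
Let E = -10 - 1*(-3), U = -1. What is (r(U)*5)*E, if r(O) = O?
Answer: 35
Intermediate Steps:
E = -7 (E = -10 + 3 = -7)
(r(U)*5)*E = -1*5*(-7) = -5*(-7) = 35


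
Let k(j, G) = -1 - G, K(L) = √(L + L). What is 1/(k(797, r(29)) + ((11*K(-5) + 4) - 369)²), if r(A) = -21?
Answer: I/(5*(1606*√10 + 26407*I)) ≈ 7.3036e-6 + 1.4046e-6*I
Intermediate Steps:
K(L) = √2*√L (K(L) = √(2*L) = √2*√L)
1/(k(797, r(29)) + ((11*K(-5) + 4) - 369)²) = 1/((-1 - 1*(-21)) + ((11*(√2*√(-5)) + 4) - 369)²) = 1/((-1 + 21) + ((11*(√2*(I*√5)) + 4) - 369)²) = 1/(20 + ((11*(I*√10) + 4) - 369)²) = 1/(20 + ((11*I*√10 + 4) - 369)²) = 1/(20 + ((4 + 11*I*√10) - 369)²) = 1/(20 + (-365 + 11*I*√10)²)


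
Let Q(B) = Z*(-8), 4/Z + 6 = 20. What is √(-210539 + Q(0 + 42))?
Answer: I*√10316523/7 ≈ 458.85*I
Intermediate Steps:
Z = 2/7 (Z = 4/(-6 + 20) = 4/14 = 4*(1/14) = 2/7 ≈ 0.28571)
Q(B) = -16/7 (Q(B) = (2/7)*(-8) = -16/7)
√(-210539 + Q(0 + 42)) = √(-210539 - 16/7) = √(-1473789/7) = I*√10316523/7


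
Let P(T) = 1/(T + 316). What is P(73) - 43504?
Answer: -16923055/389 ≈ -43504.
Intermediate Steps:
P(T) = 1/(316 + T)
P(73) - 43504 = 1/(316 + 73) - 43504 = 1/389 - 43504 = -16923055/389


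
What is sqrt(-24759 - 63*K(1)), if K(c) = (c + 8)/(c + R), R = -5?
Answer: 3*I*sqrt(10941)/2 ≈ 156.9*I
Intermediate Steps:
K(c) = (8 + c)/(-5 + c) (K(c) = (c + 8)/(c - 5) = (8 + c)/(-5 + c))
sqrt(-24759 - 63*K(1)) = sqrt(-24759 - 63*(8 + 1)/(-5 + 1)) = sqrt(-24759 - 63*9/(-4)) = sqrt(-24759 - (-63)*9/4) = sqrt(-24759 - 63*(-9/4)) = sqrt(-24759 + 567/4) = sqrt(-98469/4) = 3*I*sqrt(10941)/2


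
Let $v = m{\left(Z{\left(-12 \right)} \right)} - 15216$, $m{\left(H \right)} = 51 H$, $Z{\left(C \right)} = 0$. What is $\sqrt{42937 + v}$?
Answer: $\sqrt{27721} \approx 166.5$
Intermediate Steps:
$v = -15216$ ($v = 51 \cdot 0 - 15216 = 0 - 15216 = -15216$)
$\sqrt{42937 + v} = \sqrt{42937 - 15216} = \sqrt{27721}$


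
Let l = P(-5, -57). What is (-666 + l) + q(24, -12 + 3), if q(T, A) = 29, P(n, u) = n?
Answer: -642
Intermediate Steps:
l = -5
(-666 + l) + q(24, -12 + 3) = (-666 - 5) + 29 = -671 + 29 = -642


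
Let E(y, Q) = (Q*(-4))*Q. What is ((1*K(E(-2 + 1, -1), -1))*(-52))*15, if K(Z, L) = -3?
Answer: 2340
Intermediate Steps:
E(y, Q) = -4*Q² (E(y, Q) = (-4*Q)*Q = -4*Q²)
((1*K(E(-2 + 1, -1), -1))*(-52))*15 = ((1*(-3))*(-52))*15 = -3*(-52)*15 = 156*15 = 2340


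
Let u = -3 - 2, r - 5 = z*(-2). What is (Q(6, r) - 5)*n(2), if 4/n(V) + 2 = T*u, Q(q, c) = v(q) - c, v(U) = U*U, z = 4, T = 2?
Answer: -34/3 ≈ -11.333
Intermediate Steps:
r = -3 (r = 5 + 4*(-2) = 5 - 8 = -3)
v(U) = U²
u = -5
Q(q, c) = q² - c
n(V) = -⅓ (n(V) = 4/(-2 + 2*(-5)) = 4/(-2 - 10) = 4/(-12) = 4*(-1/12) = -⅓)
(Q(6, r) - 5)*n(2) = ((6² - 1*(-3)) - 5)*(-⅓) = ((36 + 3) - 5)*(-⅓) = (39 - 5)*(-⅓) = 34*(-⅓) = -34/3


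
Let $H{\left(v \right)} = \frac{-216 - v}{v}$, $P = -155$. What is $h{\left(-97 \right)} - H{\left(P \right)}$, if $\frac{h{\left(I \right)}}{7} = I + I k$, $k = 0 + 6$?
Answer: $- \frac{736776}{155} \approx -4753.4$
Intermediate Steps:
$k = 6$
$h{\left(I \right)} = 49 I$ ($h{\left(I \right)} = 7 \left(I + I 6\right) = 7 \left(I + 6 I\right) = 7 \cdot 7 I = 49 I$)
$H{\left(v \right)} = \frac{-216 - v}{v}$
$h{\left(-97 \right)} - H{\left(P \right)} = 49 \left(-97\right) - \frac{-216 - -155}{-155} = -4753 - - \frac{-216 + 155}{155} = -4753 - \left(- \frac{1}{155}\right) \left(-61\right) = -4753 - \frac{61}{155} = - \frac{736776}{155}$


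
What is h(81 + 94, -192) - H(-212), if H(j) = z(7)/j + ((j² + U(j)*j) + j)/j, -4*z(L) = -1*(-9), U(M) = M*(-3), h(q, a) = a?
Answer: -523225/848 ≈ -617.01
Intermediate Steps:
U(M) = -3*M
z(L) = -9/4 (z(L) = -(-1)*(-9)/4 = -¼*9 = -9/4)
H(j) = -9/(4*j) + (j - 2*j²)/j (H(j) = -9/(4*j) + ((j² + (-3*j)*j) + j)/j = -9/(4*j) + ((j² - 3*j²) + j)/j = -9/(4*j) + (-2*j² + j)/j = -9/(4*j) + (j - 2*j²)/j)
h(81 + 94, -192) - H(-212) = -192 - (1 - 2*(-212) - 9/4/(-212)) = -192 - (1 + 424 - 9/4*(-1/212)) = -192 - (1 + 424 + 9/848) = -192 - 1*360409/848 = -192 - 360409/848 = -523225/848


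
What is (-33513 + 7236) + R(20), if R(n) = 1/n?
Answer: -525539/20 ≈ -26277.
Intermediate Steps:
(-33513 + 7236) + R(20) = (-33513 + 7236) + 1/20 = -26277 + 1/20 = -525539/20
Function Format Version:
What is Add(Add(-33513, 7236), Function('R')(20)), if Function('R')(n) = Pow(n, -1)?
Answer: Rational(-525539, 20) ≈ -26277.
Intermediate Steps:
Add(Add(-33513, 7236), Function('R')(20)) = Add(Add(-33513, 7236), Pow(20, -1)) = Add(-26277, Rational(1, 20)) = Rational(-525539, 20)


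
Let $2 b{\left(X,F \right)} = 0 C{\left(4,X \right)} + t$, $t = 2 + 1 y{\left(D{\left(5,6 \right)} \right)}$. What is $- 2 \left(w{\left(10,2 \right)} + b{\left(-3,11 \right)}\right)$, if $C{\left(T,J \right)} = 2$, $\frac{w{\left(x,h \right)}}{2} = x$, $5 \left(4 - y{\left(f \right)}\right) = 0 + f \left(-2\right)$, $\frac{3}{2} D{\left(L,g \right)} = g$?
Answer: $- \frac{238}{5} \approx -47.6$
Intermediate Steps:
$D{\left(L,g \right)} = \frac{2 g}{3}$
$y{\left(f \right)} = 4 + \frac{2 f}{5}$ ($y{\left(f \right)} = 4 - \frac{0 + f \left(-2\right)}{5} = 4 - \frac{0 - 2 f}{5} = 4 - \frac{\left(-2\right) f}{5} = 4 + \frac{2 f}{5}$)
$w{\left(x,h \right)} = 2 x$
$t = \frac{38}{5}$ ($t = 2 + 1 \left(4 + \frac{2 \cdot \frac{2}{3} \cdot 6}{5}\right) = 2 + 1 \left(4 + \frac{2}{5} \cdot 4\right) = 2 + 1 \left(4 + \frac{8}{5}\right) = 2 + 1 \cdot \frac{28}{5} = 2 + \frac{28}{5} = \frac{38}{5} \approx 7.6$)
$b{\left(X,F \right)} = \frac{19}{5}$ ($b{\left(X,F \right)} = \frac{0 \cdot 2 + \frac{38}{5}}{2} = \frac{0 + \frac{38}{5}}{2} = \frac{1}{2} \cdot \frac{38}{5} = \frac{19}{5}$)
$- 2 \left(w{\left(10,2 \right)} + b{\left(-3,11 \right)}\right) = - 2 \left(2 \cdot 10 + \frac{19}{5}\right) = - 2 \left(20 + \frac{19}{5}\right) = \left(-2\right) \frac{119}{5} = - \frac{238}{5}$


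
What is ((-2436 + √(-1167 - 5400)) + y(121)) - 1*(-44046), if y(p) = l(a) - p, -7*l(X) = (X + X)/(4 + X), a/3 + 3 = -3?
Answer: 2032943/49 + I*√6567 ≈ 41489.0 + 81.037*I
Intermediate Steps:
a = -18 (a = -9 + 3*(-3) = -9 - 9 = -18)
l(X) = -2*X/(7*(4 + X)) (l(X) = -(X + X)/(7*(4 + X)) = -2*X/(7*(4 + X)))
y(p) = -18/49 - p (y(p) = -2*(-18)/(28 + 7*(-18)) - p = -2*(-18)/(28 - 126) - p = -2*(-18)/(-98) - p = -2*(-18)*(-1/98) - p = -18/49 - p)
((-2436 + √(-1167 - 5400)) + y(121)) - 1*(-44046) = ((-2436 + √(-1167 - 5400)) + (-18/49 - 1*121)) - 1*(-44046) = ((-2436 + √(-6567)) + (-18/49 - 121)) + 44046 = ((-2436 + I*√6567) - 5947/49) + 44046 = (-125311/49 + I*√6567) + 44046 = 2032943/49 + I*√6567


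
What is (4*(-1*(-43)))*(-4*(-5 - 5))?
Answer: 6880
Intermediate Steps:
(4*(-1*(-43)))*(-4*(-5 - 5)) = (4*43)*(-4*(-10)) = 172*40 = 6880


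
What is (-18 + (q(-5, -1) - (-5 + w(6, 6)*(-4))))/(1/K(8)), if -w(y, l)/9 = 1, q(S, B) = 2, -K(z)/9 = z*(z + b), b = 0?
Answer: 27072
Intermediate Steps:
K(z) = -9*z² (K(z) = -9*z*(z + 0) = -9*z*z = -9*z²)
w(y, l) = -9 (w(y, l) = -9*1 = -9)
(-18 + (q(-5, -1) - (-5 + w(6, 6)*(-4))))/(1/K(8)) = (-18 + (2 - (-5 - 9*(-4))))/(1/(-9*8²)) = (-18 + (2 - (-5 + 36)))/(1/(-9*64)) = (-18 + (2 - 1*31))/(1/(-576)) = (-18 + (2 - 31))/(-1/576) = (-18 - 29)*(-576) = -47*(-576) = 27072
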